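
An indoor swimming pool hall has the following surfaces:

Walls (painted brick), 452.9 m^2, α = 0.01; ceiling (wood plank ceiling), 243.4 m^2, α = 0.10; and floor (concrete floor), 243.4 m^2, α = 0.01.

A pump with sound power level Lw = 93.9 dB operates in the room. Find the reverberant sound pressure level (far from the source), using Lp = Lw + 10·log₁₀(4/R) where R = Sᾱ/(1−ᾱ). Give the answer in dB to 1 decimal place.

A = 31.303 sabins; S = 939.7 m^2.
ᾱ = 31.303/939.7 = 0.0333; R = Sᾱ/(1−ᾱ) = 31.303/(1−0.0333) = 32.381 m^2.
Lp = 93.9 + 10·log₁₀(4/32.381) = 93.9 + (-9.08) = 84.8 dB.

84.8 dB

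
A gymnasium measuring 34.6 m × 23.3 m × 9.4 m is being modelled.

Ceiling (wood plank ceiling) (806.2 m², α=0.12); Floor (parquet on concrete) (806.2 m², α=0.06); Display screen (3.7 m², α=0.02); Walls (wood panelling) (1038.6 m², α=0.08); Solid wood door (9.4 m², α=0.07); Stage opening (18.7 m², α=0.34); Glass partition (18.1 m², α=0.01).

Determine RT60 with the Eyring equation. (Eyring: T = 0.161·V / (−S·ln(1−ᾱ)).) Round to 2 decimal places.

4.95 sec

Total surface area S = 806.2 + 806.2 + 3.7 + 1038.6 + 9.4 + 18.7 + 18.1 = 2700.9 m².
Absorption A = 806.2·0.12 + 806.2·0.06 + 3.7·0.02 + 1038.6·0.08 + 9.4·0.07 + 18.7·0.34 + 18.1·0.01 = 235.475 sabins.
Mean coefficient ᾱ = A/S = 0.0872.
−S·ln(1−ᾱ) = −2700.9 × ln(1 − 0.0872) = 246.426.
V = 34.6 × 23.3 × 9.4 = 7578.092 m³.
T = 0.161·V/[−S·ln(1−ᾱ)] = 0.161·7578.092/246.426 = 4.95 s.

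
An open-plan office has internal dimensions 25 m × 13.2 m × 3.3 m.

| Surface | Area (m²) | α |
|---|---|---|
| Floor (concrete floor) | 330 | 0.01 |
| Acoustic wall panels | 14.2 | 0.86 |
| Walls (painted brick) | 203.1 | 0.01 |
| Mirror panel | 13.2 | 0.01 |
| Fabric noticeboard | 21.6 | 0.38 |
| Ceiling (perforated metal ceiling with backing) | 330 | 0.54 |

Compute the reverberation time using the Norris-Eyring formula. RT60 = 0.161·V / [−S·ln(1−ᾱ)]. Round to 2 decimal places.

0.76 s

S = Σ Sᵢ = 912.1 m².
Σ(Sᵢαᵢ) = 330×0.01 + 14.2×0.86 + 203.1×0.01 + 13.2×0.01 + 21.6×0.38 + 330×0.54 = 204.083.
ᾱ = 204.083 / 912.1 = 0.2238.
Eyring denominator: −S ln(1−ᾱ) = 231.076.
V = 25 × 13.2 × 3.3 = 1089 m³.
T = 0.161·V/[−S·ln(1−ᾱ)] = 0.161·1089/231.076 = 0.76 s.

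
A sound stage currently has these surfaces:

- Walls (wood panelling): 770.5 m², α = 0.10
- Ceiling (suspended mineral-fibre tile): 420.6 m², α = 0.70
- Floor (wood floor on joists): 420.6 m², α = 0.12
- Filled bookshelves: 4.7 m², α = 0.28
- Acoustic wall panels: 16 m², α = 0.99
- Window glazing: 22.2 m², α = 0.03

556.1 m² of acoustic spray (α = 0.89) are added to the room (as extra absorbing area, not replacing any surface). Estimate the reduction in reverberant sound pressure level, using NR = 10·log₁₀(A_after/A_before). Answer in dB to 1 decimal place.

3.3 dB

Equivalent absorption area: A_before = 770.5·0.10 + 420.6·0.70 + 420.6·0.12 + 4.7·0.28 + 16·0.99 + 22.2·0.03 = 439.764 m².
Treatment contributes 556.1·0.89 = 494.929 sabins.
A_after = 439.764 + 494.929 = 934.693 sabins.
NR = 10·log₁₀(934.693/439.764) = 3.3 dB.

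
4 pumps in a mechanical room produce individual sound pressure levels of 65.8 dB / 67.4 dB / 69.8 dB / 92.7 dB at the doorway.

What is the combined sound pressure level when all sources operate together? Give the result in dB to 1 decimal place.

Σ 10^(Lᵢ/10) = 1.881e+09.
Back to dB: 10·log₁₀ Σ = 92.7 dB.

92.7 dB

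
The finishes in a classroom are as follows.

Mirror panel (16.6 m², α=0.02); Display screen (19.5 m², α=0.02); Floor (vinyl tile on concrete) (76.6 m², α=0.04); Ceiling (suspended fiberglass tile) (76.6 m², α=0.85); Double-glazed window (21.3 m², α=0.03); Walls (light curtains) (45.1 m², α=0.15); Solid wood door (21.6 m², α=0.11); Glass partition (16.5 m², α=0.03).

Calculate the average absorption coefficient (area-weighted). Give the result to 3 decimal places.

Total surface area S = 293.8 m².
Weighted sum Σ Sα = 79.171.
ᾱ = A/S = 0.269.

0.269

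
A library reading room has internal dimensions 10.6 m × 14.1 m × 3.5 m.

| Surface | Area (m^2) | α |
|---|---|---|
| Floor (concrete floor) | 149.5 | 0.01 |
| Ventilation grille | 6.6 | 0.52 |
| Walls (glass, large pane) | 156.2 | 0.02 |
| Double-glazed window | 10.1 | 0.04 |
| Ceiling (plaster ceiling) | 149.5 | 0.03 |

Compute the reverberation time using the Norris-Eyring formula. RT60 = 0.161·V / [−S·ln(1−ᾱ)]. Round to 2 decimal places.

Total surface area S = 149.5 + 6.6 + 156.2 + 10.1 + 149.5 = 471.9 m^2.
Absorption A = 149.5×0.01 + 6.6×0.52 + 156.2×0.02 + 10.1×0.04 + 149.5×0.03 = 12.940 sabins.
ᾱ = 12.940 / 471.9 = 0.0274.
−S·ln(1−ᾱ) = −471.9 × ln(1 − 0.0274) = 13.111.
V = 10.6 × 14.1 × 3.5 = 523.11 m³.
RT60 = 0.161 × 523.11 / 13.111 = 6.42 s.

6.42 s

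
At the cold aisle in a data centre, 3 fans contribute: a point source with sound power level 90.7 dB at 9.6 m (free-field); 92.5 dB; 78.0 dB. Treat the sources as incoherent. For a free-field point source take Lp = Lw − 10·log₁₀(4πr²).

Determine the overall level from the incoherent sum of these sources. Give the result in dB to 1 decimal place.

Source at 9.6 m: Lp = 90.7 − 10·log₁₀(4π·9.6²) = 90.7 − 10·log₁₀(1158.117) = 60.1 dB.
Σ 10^(Lᵢ/10) = 1.842e+09.
L_total = 10·log₁₀(1.842e+09) = 92.7 dB.

92.7 dB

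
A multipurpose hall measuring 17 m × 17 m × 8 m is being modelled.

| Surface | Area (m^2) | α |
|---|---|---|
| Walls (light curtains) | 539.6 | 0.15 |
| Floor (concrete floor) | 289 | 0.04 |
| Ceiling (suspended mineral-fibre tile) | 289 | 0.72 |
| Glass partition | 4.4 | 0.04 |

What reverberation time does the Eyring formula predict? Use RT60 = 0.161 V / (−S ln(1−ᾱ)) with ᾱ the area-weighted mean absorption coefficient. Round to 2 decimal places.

1.06 seconds

Total surface area S = 539.6 + 289 + 289 + 4.4 = 1122.0 m^2.
Σ(Sᵢαᵢ) = 539.6·0.15 + 289·0.04 + 289·0.72 + 4.4·0.04 = 300.756.
ᾱ = 300.756 / 1122.0 = 0.2681.
−S·ln(1−ᾱ) = −1122.0 × ln(1 − 0.2681) = 350.189.
V = 17 × 17 × 8 = 2312 m³.
T = 0.161·V/[−S·ln(1−ᾱ)] = 0.161·2312/350.189 = 1.06 s.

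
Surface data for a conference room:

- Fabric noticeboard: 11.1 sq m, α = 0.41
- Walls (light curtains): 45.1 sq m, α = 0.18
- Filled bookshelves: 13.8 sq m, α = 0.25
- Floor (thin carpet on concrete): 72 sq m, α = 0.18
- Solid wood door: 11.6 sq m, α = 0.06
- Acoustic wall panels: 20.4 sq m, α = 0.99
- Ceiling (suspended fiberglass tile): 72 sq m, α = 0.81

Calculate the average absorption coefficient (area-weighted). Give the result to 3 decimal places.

Total surface area S = 246.0 sq m.
Σ(Sᵢαᵢ) = 11.1*0.41 + 45.1*0.18 + 13.8*0.25 + 72*0.18 + 11.6*0.06 + 20.4*0.99 + 72*0.81 = 108.291.
ᾱ = A/S = 0.440.

0.440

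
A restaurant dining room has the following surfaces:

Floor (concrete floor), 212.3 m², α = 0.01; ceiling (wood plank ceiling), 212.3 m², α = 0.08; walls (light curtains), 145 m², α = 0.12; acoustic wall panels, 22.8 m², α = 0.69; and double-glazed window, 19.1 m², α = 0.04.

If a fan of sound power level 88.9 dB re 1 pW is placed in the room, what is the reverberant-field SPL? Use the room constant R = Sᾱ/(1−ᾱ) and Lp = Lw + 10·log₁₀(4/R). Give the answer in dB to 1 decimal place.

77.3 dB

Σ(Sᵢαᵢ) = 212.3×0.01 + 212.3×0.08 + 145×0.12 + 22.8×0.69 + 19.1×0.04 = 53.003; total area S = 611.5 m².
ᾱ = 53.003/611.5 = 0.0867; R = Sᾱ/(1−ᾱ) = 53.003/(1−0.0867) = 58.035 m².
Lp = 88.9 + 10·log₁₀(4/58.035) = 88.9 + (-11.62) = 77.3 dB.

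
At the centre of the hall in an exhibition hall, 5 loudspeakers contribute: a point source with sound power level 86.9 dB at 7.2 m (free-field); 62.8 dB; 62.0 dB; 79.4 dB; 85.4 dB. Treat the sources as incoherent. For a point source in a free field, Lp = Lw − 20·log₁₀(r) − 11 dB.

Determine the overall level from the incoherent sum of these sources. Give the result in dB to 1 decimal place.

Source at 7.2 m: Lp = 86.9 − 20·log₁₀(7.2) − 11 = 58.8 dB.
Σ 10^(Lᵢ/10) = 4.381e+08.
Combined level = 10 log₁₀(4.381e+08) = 86.4 dB.

86.4 dB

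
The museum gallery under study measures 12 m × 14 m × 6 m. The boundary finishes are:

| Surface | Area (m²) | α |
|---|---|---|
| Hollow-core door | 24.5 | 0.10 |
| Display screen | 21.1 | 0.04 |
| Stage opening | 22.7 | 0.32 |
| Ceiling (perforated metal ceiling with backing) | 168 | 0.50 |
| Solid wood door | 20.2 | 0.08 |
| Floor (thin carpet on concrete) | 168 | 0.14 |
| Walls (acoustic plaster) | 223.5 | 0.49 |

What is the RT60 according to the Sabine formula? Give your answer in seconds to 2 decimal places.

0.71 s

Equivalent absorption area: A = 24.5×0.10 + 21.1×0.04 + 22.7×0.32 + 168×0.50 + 20.2×0.08 + 168×0.14 + 223.5×0.49 = 229.209 m².
Volume V = 12 × 14 × 6 = 1008 m³.
RT60 = 0.161 · V / A = 0.161 × 1008 / 229.209 = 0.71 s.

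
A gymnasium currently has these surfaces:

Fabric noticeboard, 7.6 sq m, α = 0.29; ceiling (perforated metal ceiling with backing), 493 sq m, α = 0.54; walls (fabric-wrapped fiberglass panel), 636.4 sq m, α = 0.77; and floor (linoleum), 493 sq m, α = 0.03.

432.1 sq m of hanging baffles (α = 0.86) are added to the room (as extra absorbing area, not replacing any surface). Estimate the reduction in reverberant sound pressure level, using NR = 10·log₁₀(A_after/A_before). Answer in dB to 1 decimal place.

Equivalent absorption area: A_before = 7.6·0.29 + 493·0.54 + 636.4·0.77 + 493·0.03 = 773.242 sq m.
Added absorption = 432.1 × 0.86 = 371.606 sabins.
New total A_after = 1144.848 sabins.
NR = 10·log₁₀(1144.848/773.242) = 1.7 dB.

1.7 dB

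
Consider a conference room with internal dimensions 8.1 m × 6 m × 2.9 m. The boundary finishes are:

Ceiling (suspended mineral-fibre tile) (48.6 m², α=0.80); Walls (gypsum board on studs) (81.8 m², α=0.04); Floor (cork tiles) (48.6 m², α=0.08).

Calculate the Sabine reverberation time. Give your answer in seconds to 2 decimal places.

Summing Sᵢαᵢ: 38.880 + 3.272 + 3.888 → A = 46.040 sabins.
Room volume: 140.94 m³.
Sabine: RT60 = 0.161 × 140.94 / 46.040 = 0.49 s.

0.49 s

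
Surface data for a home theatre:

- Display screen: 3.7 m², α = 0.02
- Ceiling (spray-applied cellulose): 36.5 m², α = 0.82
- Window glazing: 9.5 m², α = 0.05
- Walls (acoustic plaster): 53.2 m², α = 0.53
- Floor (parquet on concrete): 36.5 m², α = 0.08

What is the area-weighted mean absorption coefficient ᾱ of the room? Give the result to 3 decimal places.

S = Σ Sᵢ = 3.7 + 36.5 + 9.5 + 53.2 + 36.5 = 139.4 m².
Weighted sum Σ Sα = 61.595.
ᾱ = A/S = 0.442.

0.442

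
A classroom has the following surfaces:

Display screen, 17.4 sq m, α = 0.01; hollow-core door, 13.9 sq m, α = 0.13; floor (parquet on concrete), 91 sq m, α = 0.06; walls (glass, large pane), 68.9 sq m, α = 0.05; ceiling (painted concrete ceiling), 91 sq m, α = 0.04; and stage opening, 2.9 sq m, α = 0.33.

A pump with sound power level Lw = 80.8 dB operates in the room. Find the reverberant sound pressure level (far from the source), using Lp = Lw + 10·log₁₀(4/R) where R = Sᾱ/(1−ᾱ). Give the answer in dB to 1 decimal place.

A = 15.483 sabins; S = 285.1 sq m.
ᾱ = 15.483/285.1 = 0.0543; R = Sᾱ/(1−ᾱ) = 15.483/(1−0.0543) = 16.372 sq m.
Lp = Lw + 10 log₁₀(4/R) = 80.8 -6.12 = 74.7 dB.

74.7 dB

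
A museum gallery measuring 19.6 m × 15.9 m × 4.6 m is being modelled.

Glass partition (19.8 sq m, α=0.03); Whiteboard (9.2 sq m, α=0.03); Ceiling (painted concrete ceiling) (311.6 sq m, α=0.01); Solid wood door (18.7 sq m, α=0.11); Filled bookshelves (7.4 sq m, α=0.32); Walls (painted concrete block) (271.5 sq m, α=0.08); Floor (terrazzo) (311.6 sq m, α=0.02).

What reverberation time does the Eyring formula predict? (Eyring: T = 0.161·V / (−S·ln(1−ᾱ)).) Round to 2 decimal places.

Total surface area S = 19.8 + 9.2 + 311.6 + 18.7 + 7.4 + 271.5 + 311.6 = 949.8 sq m.
Absorption A = 19.8×0.03 + 9.2×0.03 + 311.6×0.01 + 18.7×0.11 + 7.4×0.32 + 271.5×0.08 + 311.6×0.02 = 36.363 sabins.
ᾱ = 36.363 / 949.8 = 0.0383.
Eyring denominator: −S ln(1−ᾱ) = 37.092.
V = 19.6 × 15.9 × 4.6 = 1433.544 m³.
T = 0.161·V/[−S·ln(1−ᾱ)] = 0.161·1433.544/37.092 = 6.22 s.

6.22 sec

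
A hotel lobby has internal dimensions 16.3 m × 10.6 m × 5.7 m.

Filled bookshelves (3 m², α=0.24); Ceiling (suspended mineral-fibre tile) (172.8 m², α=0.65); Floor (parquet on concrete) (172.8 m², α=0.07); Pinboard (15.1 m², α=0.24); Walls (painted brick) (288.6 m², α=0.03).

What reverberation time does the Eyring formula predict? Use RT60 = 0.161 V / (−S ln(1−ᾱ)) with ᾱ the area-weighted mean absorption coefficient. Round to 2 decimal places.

S = Σ Sᵢ = 652.3 m².
Absorption A = 3×0.24 + 172.8×0.65 + 172.8×0.07 + 15.1×0.24 + 288.6×0.03 = 137.418 sabins.
ᾱ = 137.418 / 652.3 = 0.2107.
−S·ln(1−ᾱ) = −652.3 × ln(1 − 0.2107) = 154.340.
V = 16.3 × 10.6 × 5.7 = 984.846 m³.
RT60 = 0.161 × 984.846 / 154.340 = 1.03 s.

1.03 s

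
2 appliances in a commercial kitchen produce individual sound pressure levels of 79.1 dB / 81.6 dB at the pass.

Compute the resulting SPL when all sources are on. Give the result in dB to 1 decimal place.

Σ 10^(Lᵢ/10) = 2.258e+08.
Back to dB: 10·log₁₀ Σ = 83.5 dB.

83.5 dB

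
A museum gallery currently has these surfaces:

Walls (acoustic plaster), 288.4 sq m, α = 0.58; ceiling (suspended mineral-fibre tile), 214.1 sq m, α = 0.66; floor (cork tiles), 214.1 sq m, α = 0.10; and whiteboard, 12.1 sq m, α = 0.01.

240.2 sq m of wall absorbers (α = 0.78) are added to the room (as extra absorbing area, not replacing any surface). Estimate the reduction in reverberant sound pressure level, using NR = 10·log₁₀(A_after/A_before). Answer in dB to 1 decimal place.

A_before = Σ Sᵢαᵢ = 288.4×0.58 + 214.1×0.66 + 214.1×0.10 + 12.1×0.01 = 330.109 sabins.
Treatment contributes 240.2·0.78 = 187.356 sabins.
New total A_after = 517.465 sabins.
Reduction = 10 log₁₀(A_after/A_before) = 10 log₁₀(1.5676) = 2.0 dB.

2.0 dB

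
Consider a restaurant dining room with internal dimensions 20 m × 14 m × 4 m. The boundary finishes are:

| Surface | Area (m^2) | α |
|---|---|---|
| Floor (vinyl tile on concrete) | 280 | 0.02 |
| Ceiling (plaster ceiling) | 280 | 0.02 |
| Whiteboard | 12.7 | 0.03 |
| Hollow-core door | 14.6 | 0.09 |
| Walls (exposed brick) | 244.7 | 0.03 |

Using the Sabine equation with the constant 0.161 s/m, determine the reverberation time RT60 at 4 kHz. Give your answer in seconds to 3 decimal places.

8.911 sec

Total absorption A = 280*0.02 + 280*0.02 + 12.7*0.03 + 14.6*0.09 + 244.7*0.03
  = 5.600 + 5.600 + 0.381 + 1.314 + 7.341 = 20.236 m^2 sabins.
V = 20·14·4 = 1120 m³.
T = 0.161 V/A = 0.161·1120/20.236 = 8.911 s.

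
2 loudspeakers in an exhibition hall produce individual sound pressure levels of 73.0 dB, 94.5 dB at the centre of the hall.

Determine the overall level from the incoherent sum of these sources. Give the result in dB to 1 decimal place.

94.5 dB

Sum in the linear (power) domain: Σ 10^(Lᵢ/10) = 10^(73.0/10) + 10^(94.5/10) = 2.838e+09.
Combined level = 10 log₁₀(2.838e+09) = 94.5 dB.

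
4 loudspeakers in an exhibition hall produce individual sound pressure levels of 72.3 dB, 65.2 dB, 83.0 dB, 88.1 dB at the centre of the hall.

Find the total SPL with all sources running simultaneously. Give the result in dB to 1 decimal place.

89.4 dB

Converting to relative power and adding: 10^(72.3/10) + 10^(65.2/10) + 10^(83.0/10) + 10^(88.1/10) = 8.655e+08.
Combined level = 10 log₁₀(8.655e+08) = 89.4 dB.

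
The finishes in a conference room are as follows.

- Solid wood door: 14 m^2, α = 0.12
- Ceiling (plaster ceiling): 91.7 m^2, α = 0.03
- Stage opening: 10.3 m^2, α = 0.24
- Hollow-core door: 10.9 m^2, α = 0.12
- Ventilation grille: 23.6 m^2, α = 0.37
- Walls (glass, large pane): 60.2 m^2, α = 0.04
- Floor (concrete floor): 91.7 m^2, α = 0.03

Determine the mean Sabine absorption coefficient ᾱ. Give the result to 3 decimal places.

S = Σ Sᵢ = 14 + 91.7 + 10.3 + 10.9 + 23.6 + 60.2 + 91.7 = 302.4 m^2.
A = 14*0.12 + 91.7*0.03 + 10.3*0.24 + 10.9*0.12 + 23.6*0.37 + 60.2*0.04 + 91.7*0.03 = 22.102 sabins.
ᾱ = A/S = 0.073.

0.073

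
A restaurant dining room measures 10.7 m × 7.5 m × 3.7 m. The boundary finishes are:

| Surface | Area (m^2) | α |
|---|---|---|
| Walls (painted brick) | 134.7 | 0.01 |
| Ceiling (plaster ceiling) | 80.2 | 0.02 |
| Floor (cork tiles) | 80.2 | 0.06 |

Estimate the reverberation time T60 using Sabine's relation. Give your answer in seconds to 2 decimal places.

6.16 sec

A = Σ Sᵢαᵢ = 134.7·0.01 + 80.2·0.02 + 80.2·0.06 = 7.763 sabins.
Volume V = 10.7 × 7.5 × 3.7 = 296.925 m³.
Sabine: RT60 = 0.161 × 296.925 / 7.763 = 6.16 s.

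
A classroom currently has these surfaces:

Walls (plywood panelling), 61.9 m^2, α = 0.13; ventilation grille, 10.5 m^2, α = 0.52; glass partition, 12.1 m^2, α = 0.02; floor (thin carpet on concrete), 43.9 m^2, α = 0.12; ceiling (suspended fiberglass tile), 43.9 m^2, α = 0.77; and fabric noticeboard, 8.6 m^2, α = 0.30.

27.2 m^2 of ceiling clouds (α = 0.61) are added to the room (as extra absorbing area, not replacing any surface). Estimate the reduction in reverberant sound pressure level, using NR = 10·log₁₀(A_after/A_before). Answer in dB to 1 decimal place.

1.1 dB

Total absorption A_before = 61.9×0.13 + 10.5×0.52 + 12.1×0.02 + 43.9×0.12 + 43.9×0.77 + 8.6×0.30
  = 8.047 + 5.460 + 0.242 + 5.268 + 33.803 + 2.580 = 55.400 m^2 sabins.
Added absorption = 27.2 × 0.61 = 16.592 sabins.
A_after = 55.400 + 16.592 = 71.992 sabins.
NR = 10·log₁₀(71.992/55.400) = 1.1 dB.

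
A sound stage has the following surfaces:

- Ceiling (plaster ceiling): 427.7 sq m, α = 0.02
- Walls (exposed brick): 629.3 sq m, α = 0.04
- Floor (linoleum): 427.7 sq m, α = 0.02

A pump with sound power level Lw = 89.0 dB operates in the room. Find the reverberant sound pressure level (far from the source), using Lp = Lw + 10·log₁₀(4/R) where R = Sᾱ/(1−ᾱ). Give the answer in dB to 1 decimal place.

78.6 dB

Σ(Sᵢαᵢ) = 427.7×0.02 + 629.3×0.04 + 427.7×0.02 = 42.280; total area S = 1484.7 sq m.
ᾱ = 0.0285, so room constant R = A/(1−ᾱ) = 43.520 sq m.
Lp = 89.0 + 10·log₁₀(4/43.520) = 89.0 + (-10.37) = 78.6 dB.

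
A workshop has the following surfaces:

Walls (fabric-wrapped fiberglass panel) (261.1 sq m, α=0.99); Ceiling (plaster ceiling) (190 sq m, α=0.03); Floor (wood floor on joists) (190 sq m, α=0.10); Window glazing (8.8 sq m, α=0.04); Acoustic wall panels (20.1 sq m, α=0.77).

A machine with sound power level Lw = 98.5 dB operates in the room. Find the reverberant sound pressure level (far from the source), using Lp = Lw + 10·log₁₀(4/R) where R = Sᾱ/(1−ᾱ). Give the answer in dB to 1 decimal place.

77.2 dB

Σ(Sᵢαᵢ) = 261.1×0.99 + 190×0.03 + 190×0.10 + 8.8×0.04 + 20.1×0.77 = 299.018; total area S = 670.0 sq m.
ᾱ = 299.018/670.0 = 0.4463; R = Sᾱ/(1−ᾱ) = 299.018/(1−0.4463) = 540.036 sq m.
Lp = 98.5 + 10·log₁₀(4/540.036) = 98.5 + (-21.30) = 77.2 dB.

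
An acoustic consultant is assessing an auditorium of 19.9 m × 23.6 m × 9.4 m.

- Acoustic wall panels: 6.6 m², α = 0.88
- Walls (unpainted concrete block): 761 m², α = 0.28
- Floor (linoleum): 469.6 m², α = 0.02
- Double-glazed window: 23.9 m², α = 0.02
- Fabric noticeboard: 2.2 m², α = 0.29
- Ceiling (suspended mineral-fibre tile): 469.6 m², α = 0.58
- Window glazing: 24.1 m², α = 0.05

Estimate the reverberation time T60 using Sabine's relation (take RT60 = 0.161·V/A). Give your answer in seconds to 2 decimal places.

A = Σ Sᵢαᵢ = 6.6*0.88 + 761*0.28 + 469.6*0.02 + 23.9*0.02 + 2.2*0.29 + 469.6*0.58 + 24.1*0.05 = 502.969 sabins.
Volume V = 19.9 × 23.6 × 9.4 = 4414.616 m³.
T = 0.161 V/A = 0.161·4414.616/502.969 = 1.41 s.

1.41 s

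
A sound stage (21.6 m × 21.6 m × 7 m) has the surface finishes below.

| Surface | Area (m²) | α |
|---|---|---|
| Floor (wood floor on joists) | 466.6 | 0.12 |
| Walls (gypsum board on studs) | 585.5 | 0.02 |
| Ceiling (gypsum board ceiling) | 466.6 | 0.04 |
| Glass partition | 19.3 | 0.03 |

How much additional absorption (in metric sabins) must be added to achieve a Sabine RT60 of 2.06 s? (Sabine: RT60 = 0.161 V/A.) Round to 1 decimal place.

168.3 sabins

A₁ = Σ Sᵢαᵢ = 466.6×0.12 + 585.5×0.02 + 466.6×0.04 + 19.3×0.03 = 86.945 sabins.
Target A₂ = 0.161·3265.92/2.06 = 255.249 sabins (V = 3265.92 m³).
Additional absorption ΔA = 255.249 − 86.945 = 168.3 sabins.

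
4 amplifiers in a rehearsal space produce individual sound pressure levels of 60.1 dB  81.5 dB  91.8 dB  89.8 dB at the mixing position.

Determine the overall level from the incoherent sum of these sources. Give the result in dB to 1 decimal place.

94.2 dB

Converting to relative power and adding: 10^(60.1/10) + 10^(81.5/10) + 10^(91.8/10) + 10^(89.8/10) = 2.611e+09.
Combined level = 10 log₁₀(2.611e+09) = 94.2 dB.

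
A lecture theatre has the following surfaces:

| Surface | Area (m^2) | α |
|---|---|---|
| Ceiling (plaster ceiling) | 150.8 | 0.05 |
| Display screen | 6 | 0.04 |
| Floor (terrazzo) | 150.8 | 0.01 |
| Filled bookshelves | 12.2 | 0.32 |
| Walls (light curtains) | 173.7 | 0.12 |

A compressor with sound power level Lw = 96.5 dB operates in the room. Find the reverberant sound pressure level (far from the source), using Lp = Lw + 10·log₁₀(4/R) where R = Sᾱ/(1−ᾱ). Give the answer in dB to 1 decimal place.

A = 34.036 sabins; S = 493.5 m^2.
ᾱ = 0.0690, so room constant R = A/(1−ᾱ) = 36.559 m^2.
Lp = Lw + 10 log₁₀(4/R) = 96.5 -9.61 = 86.9 dB.

86.9 dB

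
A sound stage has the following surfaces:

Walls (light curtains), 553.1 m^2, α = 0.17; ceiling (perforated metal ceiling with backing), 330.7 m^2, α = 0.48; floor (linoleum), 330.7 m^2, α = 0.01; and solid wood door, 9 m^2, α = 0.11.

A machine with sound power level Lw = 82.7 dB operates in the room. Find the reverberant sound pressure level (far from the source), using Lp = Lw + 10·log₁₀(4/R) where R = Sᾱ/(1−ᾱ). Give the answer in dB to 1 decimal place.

Σ(Sᵢαᵢ) = 553.1×0.17 + 330.7×0.48 + 330.7×0.01 + 9×0.11 = 257.060; total area S = 1223.5 m^2.
ᾱ = 257.060/1223.5 = 0.2101; R = Sᾱ/(1−ᾱ) = 257.060/(1−0.2101) = 325.434 m^2.
Lp = 82.7 + 10·log₁₀(4/325.434) = 82.7 + (-19.10) = 63.6 dB.

63.6 dB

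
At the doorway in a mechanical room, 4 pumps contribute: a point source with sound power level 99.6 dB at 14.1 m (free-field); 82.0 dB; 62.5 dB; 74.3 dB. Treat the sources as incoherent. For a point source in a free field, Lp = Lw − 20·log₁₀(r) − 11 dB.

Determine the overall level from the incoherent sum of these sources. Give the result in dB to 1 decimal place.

Source at 14.1 m: Lp = 99.6 − 20·log₁₀(14.1) − 11 = 65.6 dB.
Converting to relative power and adding: 10^(65.6/10) + 10^(82.0/10) + 10^(62.5/10) + 10^(74.3/10) = 1.908e+08.
Combined level = 10 log₁₀(1.908e+08) = 82.8 dB.

82.8 dB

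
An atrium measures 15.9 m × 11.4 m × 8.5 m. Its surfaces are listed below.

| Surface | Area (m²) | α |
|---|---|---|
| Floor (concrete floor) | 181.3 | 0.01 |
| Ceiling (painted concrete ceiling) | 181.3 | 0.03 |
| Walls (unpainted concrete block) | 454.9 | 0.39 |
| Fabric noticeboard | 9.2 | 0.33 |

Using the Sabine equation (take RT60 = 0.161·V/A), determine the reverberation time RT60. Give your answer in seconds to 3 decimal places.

1.322 seconds

A = Σ Sᵢαᵢ = 181.3*0.01 + 181.3*0.03 + 454.9*0.39 + 9.2*0.33 = 187.699 sabins.
Room volume: 1540.71 m³.
T = 0.161 V/A = 0.161·1540.71/187.699 = 1.322 s.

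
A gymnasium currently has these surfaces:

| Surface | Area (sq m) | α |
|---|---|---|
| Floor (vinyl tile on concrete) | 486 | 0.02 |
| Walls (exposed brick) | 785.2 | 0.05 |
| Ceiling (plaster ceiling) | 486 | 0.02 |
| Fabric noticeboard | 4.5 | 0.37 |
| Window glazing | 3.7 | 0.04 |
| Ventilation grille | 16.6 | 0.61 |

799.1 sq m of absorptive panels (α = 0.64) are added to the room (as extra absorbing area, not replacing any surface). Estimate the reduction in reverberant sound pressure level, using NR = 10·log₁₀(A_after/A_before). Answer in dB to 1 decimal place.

A_before = Σ Sᵢαᵢ = 486·0.02 + 785.2·0.05 + 486·0.02 + 4.5·0.37 + 3.7·0.04 + 16.6·0.61 = 70.639 sabins.
Treatment contributes 799.1·0.64 = 511.424 sabins.
A_after = 70.639 + 511.424 = 582.063 sabins.
NR = 10·log₁₀(582.063/70.639) = 9.2 dB.

9.2 dB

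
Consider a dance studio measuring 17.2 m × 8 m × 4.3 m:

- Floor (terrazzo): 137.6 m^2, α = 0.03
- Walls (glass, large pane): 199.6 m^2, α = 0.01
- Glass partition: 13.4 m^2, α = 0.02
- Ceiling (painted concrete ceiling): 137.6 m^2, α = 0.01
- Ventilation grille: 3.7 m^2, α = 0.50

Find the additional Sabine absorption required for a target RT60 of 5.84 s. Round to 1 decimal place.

6.7 sabins

Total absorption A₁ = 137.6*0.03 + 199.6*0.01 + 13.4*0.02 + 137.6*0.01 + 3.7*0.50
  = 4.128 + 1.996 + 0.268 + 1.376 + 1.850 = 9.618 m^2 sabins.
For T = 5.84 s, need A₂ = 0.161·V/T = 0.161·591.68/5.84 = 16.312 sabins.
ΔA = A₂ − A₁ = 16.312 − 9.618 = 6.7 sabins.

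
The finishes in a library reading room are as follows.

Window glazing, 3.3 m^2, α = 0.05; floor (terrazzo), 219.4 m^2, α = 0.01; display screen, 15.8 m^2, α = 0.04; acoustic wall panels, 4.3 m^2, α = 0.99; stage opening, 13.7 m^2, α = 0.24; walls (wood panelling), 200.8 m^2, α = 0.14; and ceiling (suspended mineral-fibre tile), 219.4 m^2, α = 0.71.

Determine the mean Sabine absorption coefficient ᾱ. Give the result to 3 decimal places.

Total surface area S = 676.7 m^2.
Weighted sum Σ Sα = 194.422.
ᾱ = A/S = 0.287.

0.287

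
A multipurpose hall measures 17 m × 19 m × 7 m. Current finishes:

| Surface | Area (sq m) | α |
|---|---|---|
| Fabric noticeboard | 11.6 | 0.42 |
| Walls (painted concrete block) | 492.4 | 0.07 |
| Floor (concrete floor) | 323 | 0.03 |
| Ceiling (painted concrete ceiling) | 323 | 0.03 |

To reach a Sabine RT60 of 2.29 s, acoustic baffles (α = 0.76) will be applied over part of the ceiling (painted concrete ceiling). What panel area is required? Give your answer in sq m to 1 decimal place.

137.3

Equivalent absorption area: A₁ = 11.6·0.42 + 492.4·0.07 + 323·0.03 + 323·0.03 = 58.720 sq m.
Required A₂ = 0.161·2261/2.29 = 158.961 sabins.
ΔA needed = 158.961 − 58.720 = 100.241 sabins.
Net gain per sq m: Δα = 0.76 − 0.03 = 0.73.
Panel area = 100.241 / 0.73 = 137.3 sq m.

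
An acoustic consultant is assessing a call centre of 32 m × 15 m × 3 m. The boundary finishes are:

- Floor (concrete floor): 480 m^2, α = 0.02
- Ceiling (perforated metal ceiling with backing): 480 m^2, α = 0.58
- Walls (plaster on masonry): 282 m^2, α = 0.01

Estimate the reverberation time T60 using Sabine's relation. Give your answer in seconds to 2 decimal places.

Equivalent absorption area: A = 480·0.02 + 480·0.58 + 282·0.01 = 290.820 m^2.
Volume V = 32 × 15 × 3 = 1440 m³.
Sabine: RT60 = 0.161 × 1440 / 290.820 = 0.80 s.

0.80 seconds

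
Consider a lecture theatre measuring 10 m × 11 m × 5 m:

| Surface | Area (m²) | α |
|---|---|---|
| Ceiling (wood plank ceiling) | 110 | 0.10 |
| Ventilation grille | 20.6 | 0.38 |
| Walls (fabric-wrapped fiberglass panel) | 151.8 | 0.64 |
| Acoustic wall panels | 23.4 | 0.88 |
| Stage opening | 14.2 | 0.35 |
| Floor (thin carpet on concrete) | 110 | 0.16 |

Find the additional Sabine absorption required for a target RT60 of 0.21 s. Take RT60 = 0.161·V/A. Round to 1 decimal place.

262.5 sabins

Equivalent absorption area: A₁ = 110·0.10 + 20.6·0.38 + 151.8·0.64 + 23.4·0.88 + 14.2·0.35 + 110·0.16 = 159.142 m².
For T = 0.21 s, need A₂ = 0.161·V/T = 0.161·550/0.21 = 421.667 sabins.
ΔA = A₂ − A₁ = 421.667 − 159.142 = 262.5 sabins.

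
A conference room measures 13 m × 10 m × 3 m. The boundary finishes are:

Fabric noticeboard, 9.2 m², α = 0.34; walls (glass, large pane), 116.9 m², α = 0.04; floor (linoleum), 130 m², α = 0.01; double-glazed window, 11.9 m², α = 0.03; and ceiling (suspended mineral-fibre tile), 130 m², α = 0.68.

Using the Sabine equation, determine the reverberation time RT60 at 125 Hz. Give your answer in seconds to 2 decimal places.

Equivalent absorption area: A = 9.2*0.34 + 116.9*0.04 + 130*0.01 + 11.9*0.03 + 130*0.68 = 97.861 m².
Volume V = 13 × 10 × 3 = 390 m³.
T = 0.161 V/A = 0.161·390/97.861 = 0.64 s.

0.64 s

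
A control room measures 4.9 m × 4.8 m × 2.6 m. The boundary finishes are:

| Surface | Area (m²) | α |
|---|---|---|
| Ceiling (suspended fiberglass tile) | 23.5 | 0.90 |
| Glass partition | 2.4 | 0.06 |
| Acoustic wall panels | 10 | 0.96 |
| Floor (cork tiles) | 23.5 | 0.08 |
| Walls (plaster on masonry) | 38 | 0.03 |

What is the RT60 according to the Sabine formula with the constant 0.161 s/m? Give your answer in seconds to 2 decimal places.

0.29 sec

Total absorption A = 23.5×0.90 + 2.4×0.06 + 10×0.96 + 23.5×0.08 + 38×0.03
  = 21.150 + 0.144 + 9.600 + 1.880 + 1.140 = 33.914 m² sabins.
Volume V = 4.9 × 4.8 × 2.6 = 61.152 m³.
Sabine: RT60 = 0.161 × 61.152 / 33.914 = 0.29 s.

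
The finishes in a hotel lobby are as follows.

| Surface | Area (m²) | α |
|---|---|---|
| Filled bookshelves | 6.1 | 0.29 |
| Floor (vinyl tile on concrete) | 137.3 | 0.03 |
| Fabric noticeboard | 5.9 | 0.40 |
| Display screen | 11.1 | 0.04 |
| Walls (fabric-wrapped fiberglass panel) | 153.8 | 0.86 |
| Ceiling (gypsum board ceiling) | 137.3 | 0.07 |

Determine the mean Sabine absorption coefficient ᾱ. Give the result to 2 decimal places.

0.33

S = Σ Sᵢ = 6.1 + 137.3 + 5.9 + 11.1 + 153.8 + 137.3 = 451.5 m².
Σ(Sᵢαᵢ) = 6.1*0.29 + 137.3*0.03 + 5.9*0.40 + 11.1*0.04 + 153.8*0.86 + 137.3*0.07 = 150.571.
ᾱ = A/S = 0.33.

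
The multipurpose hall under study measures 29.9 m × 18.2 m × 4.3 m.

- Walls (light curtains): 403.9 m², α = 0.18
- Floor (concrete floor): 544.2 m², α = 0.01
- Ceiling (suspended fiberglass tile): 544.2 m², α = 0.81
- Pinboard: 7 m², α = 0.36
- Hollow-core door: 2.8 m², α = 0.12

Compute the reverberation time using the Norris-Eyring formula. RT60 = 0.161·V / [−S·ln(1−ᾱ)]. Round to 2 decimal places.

0.59 s

Total surface area S = 403.9 + 544.2 + 544.2 + 7 + 2.8 = 1502.1 m².
Absorption A = 403.9×0.18 + 544.2×0.01 + 544.2×0.81 + 7×0.36 + 2.8×0.12 = 521.802 sabins.
ᾱ = 521.802 / 1502.1 = 0.3474.
Eyring denominator: −S ln(1−ᾱ) = 641.083.
V = 29.9 × 18.2 × 4.3 = 2339.974 m³.
T = 0.161·V/[−S·ln(1−ᾱ)] = 0.161·2339.974/641.083 = 0.59 s.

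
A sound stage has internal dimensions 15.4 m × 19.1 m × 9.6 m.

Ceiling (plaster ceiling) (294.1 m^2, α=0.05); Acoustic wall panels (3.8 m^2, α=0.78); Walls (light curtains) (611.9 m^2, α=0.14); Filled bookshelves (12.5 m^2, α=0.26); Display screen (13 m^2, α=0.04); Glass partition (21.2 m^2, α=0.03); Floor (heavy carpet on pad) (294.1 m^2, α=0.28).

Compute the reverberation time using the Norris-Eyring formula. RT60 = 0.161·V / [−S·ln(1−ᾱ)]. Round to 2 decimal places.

Total surface area S = 294.1 + 3.8 + 611.9 + 12.5 + 13 + 21.2 + 294.1 = 1250.6 m^2.
Σ(Sᵢαᵢ) = 294.1×0.05 + 3.8×0.78 + 611.9×0.14 + 12.5×0.26 + 13×0.04 + 21.2×0.03 + 294.1×0.28 = 190.089.
Mean coefficient ᾱ = A/S = 0.1520.
−S·ln(1−ᾱ) = −1250.6 × ln(1 − 0.1520) = 206.192.
V = 15.4 × 19.1 × 9.6 = 2823.744 m³.
T = 0.161·V/[−S·ln(1−ᾱ)] = 0.161·2823.744/206.192 = 2.20 s.

2.20 s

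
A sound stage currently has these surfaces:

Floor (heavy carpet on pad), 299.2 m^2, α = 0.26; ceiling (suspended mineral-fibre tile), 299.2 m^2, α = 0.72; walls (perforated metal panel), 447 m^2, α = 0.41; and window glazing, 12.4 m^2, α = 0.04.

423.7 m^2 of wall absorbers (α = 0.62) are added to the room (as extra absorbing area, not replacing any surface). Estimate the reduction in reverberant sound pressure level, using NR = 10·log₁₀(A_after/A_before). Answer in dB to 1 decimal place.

Total absorption A_before = 299.2·0.26 + 299.2·0.72 + 447·0.41 + 12.4·0.04
  = 77.792 + 215.424 + 183.270 + 0.496 = 476.982 m^2 sabins.
Added absorption = 423.7 × 0.62 = 262.694 sabins.
A_after = 476.982 + 262.694 = 739.676 sabins.
NR = 10·log₁₀(739.676/476.982) = 1.9 dB.

1.9 dB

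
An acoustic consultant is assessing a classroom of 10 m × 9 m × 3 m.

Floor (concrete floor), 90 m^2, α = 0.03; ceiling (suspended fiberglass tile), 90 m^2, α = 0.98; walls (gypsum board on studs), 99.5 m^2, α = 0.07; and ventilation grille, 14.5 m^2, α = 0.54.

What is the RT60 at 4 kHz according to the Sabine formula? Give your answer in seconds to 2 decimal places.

0.41 seconds

Equivalent absorption area: A = 90×0.03 + 90×0.98 + 99.5×0.07 + 14.5×0.54 = 105.695 m^2.
V = 10·9·3 = 270 m³.
RT60 = 0.161 · V / A = 0.161 × 270 / 105.695 = 0.41 s.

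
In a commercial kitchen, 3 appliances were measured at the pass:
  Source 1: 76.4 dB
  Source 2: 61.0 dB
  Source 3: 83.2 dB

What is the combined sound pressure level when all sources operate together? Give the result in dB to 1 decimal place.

84.0 dB

Σ 10^(Lᵢ/10) = 2.538e+08.
Combined level = 10 log₁₀(2.538e+08) = 84.0 dB.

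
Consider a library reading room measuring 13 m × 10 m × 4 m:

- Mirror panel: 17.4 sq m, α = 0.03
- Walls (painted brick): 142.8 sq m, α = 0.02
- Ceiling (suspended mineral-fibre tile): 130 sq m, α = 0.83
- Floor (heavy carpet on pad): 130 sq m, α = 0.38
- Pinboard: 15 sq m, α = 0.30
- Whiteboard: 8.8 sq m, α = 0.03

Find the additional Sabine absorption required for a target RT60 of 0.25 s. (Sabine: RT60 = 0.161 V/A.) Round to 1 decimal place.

169.4 sabins

Summing Sᵢαᵢ: 0.522 + 2.856 + 107.900 + 49.400 + 4.500 + 0.264 → A₁ = 165.442 sabins.
Target A₂ = 0.161·520/0.25 = 334.880 sabins (V = 520 m³).
ΔA = A₂ − A₁ = 334.880 − 165.442 = 169.4 sabins.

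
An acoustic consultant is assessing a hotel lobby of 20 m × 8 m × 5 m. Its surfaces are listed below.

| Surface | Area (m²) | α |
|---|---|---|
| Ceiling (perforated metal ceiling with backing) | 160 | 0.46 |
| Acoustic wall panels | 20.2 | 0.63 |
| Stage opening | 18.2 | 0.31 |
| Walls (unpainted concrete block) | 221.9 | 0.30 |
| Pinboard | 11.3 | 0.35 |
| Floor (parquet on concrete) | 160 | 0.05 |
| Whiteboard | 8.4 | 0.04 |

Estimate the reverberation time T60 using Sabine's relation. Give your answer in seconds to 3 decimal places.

Equivalent absorption area: A = 160×0.46 + 20.2×0.63 + 18.2×0.31 + 221.9×0.30 + 11.3×0.35 + 160×0.05 + 8.4×0.04 = 170.829 m².
Volume V = 20 × 8 × 5 = 800 m³.
RT60 = 0.161 · V / A = 0.161 × 800 / 170.829 = 0.754 s.

0.754 seconds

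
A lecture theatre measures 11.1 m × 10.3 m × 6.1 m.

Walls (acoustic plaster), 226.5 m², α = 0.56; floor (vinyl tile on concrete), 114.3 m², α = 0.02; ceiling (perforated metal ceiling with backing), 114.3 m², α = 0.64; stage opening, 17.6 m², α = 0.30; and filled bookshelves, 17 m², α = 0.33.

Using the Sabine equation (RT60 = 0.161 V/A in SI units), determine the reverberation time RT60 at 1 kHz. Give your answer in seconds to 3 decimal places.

0.527 seconds

Summing Sᵢαᵢ: 126.840 + 2.286 + 73.152 + 5.280 + 5.610 → A = 213.168 sabins.
Volume V = 11.1 × 10.3 × 6.1 = 697.413 m³.
RT60 = 0.161 · V / A = 0.161 × 697.413 / 213.168 = 0.527 s.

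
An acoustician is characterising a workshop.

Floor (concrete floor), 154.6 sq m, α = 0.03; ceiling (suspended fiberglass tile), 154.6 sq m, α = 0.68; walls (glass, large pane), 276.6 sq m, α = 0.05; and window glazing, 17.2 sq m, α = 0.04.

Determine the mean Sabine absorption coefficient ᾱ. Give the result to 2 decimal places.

0.21

S = Σ Sᵢ = 154.6 + 154.6 + 276.6 + 17.2 = 603.0 sq m.
Σ(Sᵢαᵢ) = 154.6·0.03 + 154.6·0.68 + 276.6·0.05 + 17.2·0.04 = 124.284.
ᾱ = A/S = 0.21.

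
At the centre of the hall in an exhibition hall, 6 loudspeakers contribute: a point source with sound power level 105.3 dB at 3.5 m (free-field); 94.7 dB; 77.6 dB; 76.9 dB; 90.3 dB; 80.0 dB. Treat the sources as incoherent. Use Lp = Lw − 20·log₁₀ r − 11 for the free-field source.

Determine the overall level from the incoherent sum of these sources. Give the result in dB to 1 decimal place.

96.5 dB

Source at 3.5 m: Lp = 105.3 − 20·log₁₀(3.5) − 11 = 83.4 dB.
Converting to relative power and adding: 10^(83.4/10) + 10^(94.7/10) + 10^(77.6/10) + 10^(76.9/10) + 10^(90.3/10) + 10^(80.0/10) = 4.448e+09.
L_total = 10·log₁₀(4.448e+09) = 96.5 dB.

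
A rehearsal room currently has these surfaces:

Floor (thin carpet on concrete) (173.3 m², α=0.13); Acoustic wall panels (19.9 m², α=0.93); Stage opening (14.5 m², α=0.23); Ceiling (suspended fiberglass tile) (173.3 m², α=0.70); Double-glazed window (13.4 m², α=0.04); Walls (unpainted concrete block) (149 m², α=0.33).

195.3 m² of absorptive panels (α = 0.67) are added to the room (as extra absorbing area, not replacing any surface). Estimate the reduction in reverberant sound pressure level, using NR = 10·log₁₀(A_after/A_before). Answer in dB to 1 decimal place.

2.1 dB

A_before = Σ Sᵢαᵢ = 173.3·0.13 + 19.9·0.93 + 14.5·0.23 + 173.3·0.70 + 13.4·0.04 + 149·0.33 = 215.387 sabins.
Treatment contributes 195.3·0.67 = 130.851 sabins.
A_after = 215.387 + 130.851 = 346.238 sabins.
NR = 10·log₁₀(346.238/215.387) = 2.1 dB.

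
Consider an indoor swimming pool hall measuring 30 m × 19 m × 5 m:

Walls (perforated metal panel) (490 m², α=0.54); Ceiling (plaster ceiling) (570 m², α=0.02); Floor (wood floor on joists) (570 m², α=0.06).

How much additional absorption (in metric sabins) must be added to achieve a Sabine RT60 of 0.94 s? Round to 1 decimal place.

177.9 sabins

Equivalent absorption area: A₁ = 490×0.54 + 570×0.02 + 570×0.06 = 310.200 m².
For T = 0.94 s, need A₂ = 0.161·V/T = 0.161·2850/0.94 = 488.138 sabins.
Additional absorption ΔA = 488.138 − 310.200 = 177.9 sabins.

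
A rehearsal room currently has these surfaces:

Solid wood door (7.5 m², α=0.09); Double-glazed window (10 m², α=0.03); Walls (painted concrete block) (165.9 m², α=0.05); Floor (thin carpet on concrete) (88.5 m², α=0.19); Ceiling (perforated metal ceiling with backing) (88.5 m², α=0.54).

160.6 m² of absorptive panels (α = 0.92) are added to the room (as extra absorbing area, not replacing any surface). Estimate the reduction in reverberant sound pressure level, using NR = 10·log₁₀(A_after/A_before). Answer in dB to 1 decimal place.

Total absorption A_before = 7.5×0.09 + 10×0.03 + 165.9×0.05 + 88.5×0.19 + 88.5×0.54
  = 0.675 + 0.300 + 8.295 + 16.815 + 47.790 = 73.875 m² sabins.
Treatment contributes 160.6·0.92 = 147.752 sabins.
New total A_after = 221.627 sabins.
NR = 10·log₁₀(221.627/73.875) = 4.8 dB.

4.8 dB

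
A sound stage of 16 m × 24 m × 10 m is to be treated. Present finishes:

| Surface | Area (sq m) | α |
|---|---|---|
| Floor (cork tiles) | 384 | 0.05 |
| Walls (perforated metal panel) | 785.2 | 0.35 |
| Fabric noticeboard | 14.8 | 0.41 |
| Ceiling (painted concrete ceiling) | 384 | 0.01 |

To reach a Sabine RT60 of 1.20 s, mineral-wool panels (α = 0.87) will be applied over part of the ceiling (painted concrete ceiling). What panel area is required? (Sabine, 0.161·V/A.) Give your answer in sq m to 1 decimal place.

A₁ = Σ Sᵢαᵢ = 384·0.05 + 785.2·0.35 + 14.8·0.41 + 384·0.01 = 303.928 sabins.
Required A₂ = 0.161·3840/1.20 = 515.200 sabins.
Absorption to add: 515.200 − 303.928 = 211.272 sabins.
Each sq m of panel replacing the ceiling (painted concrete ceiling) adds (0.87 − 0.01) = 0.86 sabins.
Area = ΔA/Δα = 211.272/0.86 = 245.7 sq m.

245.7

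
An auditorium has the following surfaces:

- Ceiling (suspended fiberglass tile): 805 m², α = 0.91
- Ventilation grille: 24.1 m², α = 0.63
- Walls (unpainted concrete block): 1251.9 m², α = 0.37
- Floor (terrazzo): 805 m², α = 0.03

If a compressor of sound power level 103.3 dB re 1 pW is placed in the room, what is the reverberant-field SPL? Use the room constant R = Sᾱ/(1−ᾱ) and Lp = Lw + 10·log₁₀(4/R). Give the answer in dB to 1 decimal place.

Σ(Sᵢαᵢ) = 805·0.91 + 24.1·0.63 + 1251.9·0.37 + 805·0.03 = 1235.086; total area S = 2886.0 m².
ᾱ = 0.4280, so room constant R = A/(1−ᾱ) = 2159.241 m².
Lp = Lw + 10 log₁₀(4/R) = 103.3 -27.32 = 76.0 dB.

76.0 dB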